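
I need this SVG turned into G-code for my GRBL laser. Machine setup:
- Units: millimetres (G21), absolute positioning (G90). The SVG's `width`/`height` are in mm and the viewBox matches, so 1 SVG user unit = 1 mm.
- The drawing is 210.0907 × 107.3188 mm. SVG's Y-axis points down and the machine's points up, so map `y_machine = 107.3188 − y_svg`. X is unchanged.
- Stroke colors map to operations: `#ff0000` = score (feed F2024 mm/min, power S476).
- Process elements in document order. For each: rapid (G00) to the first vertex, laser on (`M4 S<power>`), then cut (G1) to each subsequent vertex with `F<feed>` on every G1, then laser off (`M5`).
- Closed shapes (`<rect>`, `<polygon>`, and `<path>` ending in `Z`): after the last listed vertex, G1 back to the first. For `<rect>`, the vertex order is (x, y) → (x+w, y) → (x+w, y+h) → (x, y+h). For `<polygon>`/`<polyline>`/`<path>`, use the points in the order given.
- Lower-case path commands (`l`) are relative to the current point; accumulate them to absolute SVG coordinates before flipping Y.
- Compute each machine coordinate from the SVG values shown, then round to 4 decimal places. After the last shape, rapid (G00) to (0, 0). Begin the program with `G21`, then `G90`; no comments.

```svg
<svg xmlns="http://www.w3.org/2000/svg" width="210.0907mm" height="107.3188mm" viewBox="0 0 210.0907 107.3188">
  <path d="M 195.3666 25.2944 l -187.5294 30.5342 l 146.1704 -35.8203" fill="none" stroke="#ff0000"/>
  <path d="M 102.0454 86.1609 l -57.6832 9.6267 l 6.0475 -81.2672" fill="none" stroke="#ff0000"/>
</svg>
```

1 u = 1 mm; y_m = 107.3188 − y.

[1] `<path>` open polyline, #ff0000→score S476 F2024: (195.3666,82.0244) → (7.8372,51.4902) → (154.0076,87.3105)

[2] `<path>` open polyline, #ff0000→score S476 F2024: (102.0454,21.1579) → (44.3622,11.5312) → (50.4097,92.7984)

G21
G90
G00 X195.3666 Y82.0244
M4 S476
G1 X7.8372 Y51.4902 F2024
G1 X154.0076 Y87.3105 F2024
M5
G00 X102.0454 Y21.1579
M4 S476
G1 X44.3622 Y11.5312 F2024
G1 X50.4097 Y92.7984 F2024
M5
G00 X0.0000 Y0.0000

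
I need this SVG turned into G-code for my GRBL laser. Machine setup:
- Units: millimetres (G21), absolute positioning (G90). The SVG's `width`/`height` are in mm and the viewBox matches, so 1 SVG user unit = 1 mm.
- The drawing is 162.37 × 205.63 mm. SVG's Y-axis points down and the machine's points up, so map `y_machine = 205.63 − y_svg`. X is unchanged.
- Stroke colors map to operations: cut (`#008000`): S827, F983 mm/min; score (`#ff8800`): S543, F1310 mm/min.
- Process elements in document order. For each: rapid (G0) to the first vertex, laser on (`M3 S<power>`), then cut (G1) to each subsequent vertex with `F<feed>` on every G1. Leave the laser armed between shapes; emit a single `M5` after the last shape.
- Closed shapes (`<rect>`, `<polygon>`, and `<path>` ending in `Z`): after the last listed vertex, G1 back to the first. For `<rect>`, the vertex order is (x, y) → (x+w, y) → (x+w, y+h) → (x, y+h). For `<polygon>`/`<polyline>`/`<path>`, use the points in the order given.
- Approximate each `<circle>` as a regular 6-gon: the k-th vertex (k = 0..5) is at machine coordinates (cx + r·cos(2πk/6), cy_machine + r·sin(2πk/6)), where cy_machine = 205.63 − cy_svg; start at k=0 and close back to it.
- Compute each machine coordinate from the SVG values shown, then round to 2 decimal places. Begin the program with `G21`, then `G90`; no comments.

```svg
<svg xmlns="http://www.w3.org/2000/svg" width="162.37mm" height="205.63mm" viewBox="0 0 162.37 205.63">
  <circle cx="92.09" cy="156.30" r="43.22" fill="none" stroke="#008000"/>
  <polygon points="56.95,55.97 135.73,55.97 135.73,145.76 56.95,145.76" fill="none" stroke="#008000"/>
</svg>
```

G21
G90
G0 X135.31 Y49.33
M3 S827
G1 X113.70 Y86.76 F983
G1 X70.48 Y86.76 F983
G1 X48.87 Y49.33 F983
G1 X70.48 Y11.90 F983
G1 X113.70 Y11.90 F983
G1 X135.31 Y49.33 F983
G0 X56.95 Y149.66
M3 S827
G1 X135.73 Y149.66 F983
G1 X135.73 Y59.87 F983
G1 X56.95 Y59.87 F983
G1 X56.95 Y149.66 F983
M5

viewBox `0 0 162.37 205.63` with mm width/height → 1 unit = 1 mm. Flip: y_m = 205.63 − y_svg.

**Shape 1** — `<circle>` circle, stroke `#008000` → cut (S827, F983). Machine vertices: (135.31,49.33) → (113.70,86.76) → (70.48,86.76) → (48.87,49.33) → (70.48,11.90) → (113.70,11.90) → (135.31,49.33). Closed: final G1 returns to the first vertex.

**Shape 2** — `<polygon>` rectangle, stroke `#008000` → cut (S827, F983). Machine vertices: (56.95,149.66) → (135.73,149.66) → (135.73,59.87) → (56.95,59.87) → (56.95,149.66). Closed: final G1 returns to the first vertex.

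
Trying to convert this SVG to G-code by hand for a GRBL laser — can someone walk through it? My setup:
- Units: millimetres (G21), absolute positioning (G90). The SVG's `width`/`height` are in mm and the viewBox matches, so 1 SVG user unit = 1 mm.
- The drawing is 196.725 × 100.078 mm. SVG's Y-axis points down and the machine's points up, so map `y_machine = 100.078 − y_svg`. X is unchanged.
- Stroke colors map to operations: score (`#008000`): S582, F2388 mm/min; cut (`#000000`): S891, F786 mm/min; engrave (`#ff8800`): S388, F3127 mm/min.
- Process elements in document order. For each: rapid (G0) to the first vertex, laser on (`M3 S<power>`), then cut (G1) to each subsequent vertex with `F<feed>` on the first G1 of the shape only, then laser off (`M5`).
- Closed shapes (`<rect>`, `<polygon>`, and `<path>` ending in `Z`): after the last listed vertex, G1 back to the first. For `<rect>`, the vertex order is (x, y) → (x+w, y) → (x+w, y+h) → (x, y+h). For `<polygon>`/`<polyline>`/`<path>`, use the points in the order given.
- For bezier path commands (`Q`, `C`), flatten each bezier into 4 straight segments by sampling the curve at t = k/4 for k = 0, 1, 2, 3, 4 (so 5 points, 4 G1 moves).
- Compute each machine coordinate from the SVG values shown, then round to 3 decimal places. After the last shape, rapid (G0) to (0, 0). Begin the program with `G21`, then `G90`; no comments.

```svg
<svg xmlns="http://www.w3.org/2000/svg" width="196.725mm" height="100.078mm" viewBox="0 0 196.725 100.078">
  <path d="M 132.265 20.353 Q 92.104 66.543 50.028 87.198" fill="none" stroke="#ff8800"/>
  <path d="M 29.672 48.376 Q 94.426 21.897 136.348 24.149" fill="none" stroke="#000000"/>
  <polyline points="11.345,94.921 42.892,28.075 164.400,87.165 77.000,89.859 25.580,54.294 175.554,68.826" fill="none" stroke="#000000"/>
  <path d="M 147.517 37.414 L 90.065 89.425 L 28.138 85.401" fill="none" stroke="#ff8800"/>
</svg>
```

Since the viewBox matches the mm dimensions, user units are millimetres directly. The only transform is the Y-flip y_m = 100.078 − y_svg.

Shape 1 is a quadratic bezier drawn with `<path>`. Its stroke #ff8800 means engrave at S388, F3127. After flipping Y the toolpath is (132.265,79.725) → (112.065,58.226) → (91.625,39.919) → (70.946,24.803) → (50.028,12.880).

Shape 2 is a quadratic bezier drawn with `<path>`. Its stroke #000000 means cut at S891, F786. After flipping Y the toolpath is (29.672,51.702) → (60.622,63.146) → (88.718,70.998) → (113.960,75.259) → (136.348,75.929).

Shape 3 is a open polyline drawn with `<polyline>`. Its stroke #000000 means cut at S891, F786. After flipping Y the toolpath is (11.345,5.157) → (42.892,72.003) → (164.400,12.913) → (77.000,10.219) → (25.580,45.784) → (175.554,31.252).

Shape 4 is a open polyline drawn with `<path>`. Its stroke #ff8800 means engrave at S388, F3127. After flipping Y the toolpath is (147.517,62.664) → (90.065,10.653) → (28.138,14.677).

G21
G90
G0 X132.265 Y79.725
M3 S388
G1 X112.065 Y58.226 F3127
G1 X91.625 Y39.919
G1 X70.946 Y24.803
G1 X50.028 Y12.880
M5
G0 X29.672 Y51.702
M3 S891
G1 X60.622 Y63.146 F786
G1 X88.718 Y70.998
G1 X113.960 Y75.259
G1 X136.348 Y75.929
M5
G0 X11.345 Y5.157
M3 S891
G1 X42.892 Y72.003 F786
G1 X164.400 Y12.913
G1 X77.000 Y10.219
G1 X25.580 Y45.784
G1 X175.554 Y31.252
M5
G0 X147.517 Y62.664
M3 S388
G1 X90.065 Y10.653 F3127
G1 X28.138 Y14.677
M5
G0 X0.000 Y0.000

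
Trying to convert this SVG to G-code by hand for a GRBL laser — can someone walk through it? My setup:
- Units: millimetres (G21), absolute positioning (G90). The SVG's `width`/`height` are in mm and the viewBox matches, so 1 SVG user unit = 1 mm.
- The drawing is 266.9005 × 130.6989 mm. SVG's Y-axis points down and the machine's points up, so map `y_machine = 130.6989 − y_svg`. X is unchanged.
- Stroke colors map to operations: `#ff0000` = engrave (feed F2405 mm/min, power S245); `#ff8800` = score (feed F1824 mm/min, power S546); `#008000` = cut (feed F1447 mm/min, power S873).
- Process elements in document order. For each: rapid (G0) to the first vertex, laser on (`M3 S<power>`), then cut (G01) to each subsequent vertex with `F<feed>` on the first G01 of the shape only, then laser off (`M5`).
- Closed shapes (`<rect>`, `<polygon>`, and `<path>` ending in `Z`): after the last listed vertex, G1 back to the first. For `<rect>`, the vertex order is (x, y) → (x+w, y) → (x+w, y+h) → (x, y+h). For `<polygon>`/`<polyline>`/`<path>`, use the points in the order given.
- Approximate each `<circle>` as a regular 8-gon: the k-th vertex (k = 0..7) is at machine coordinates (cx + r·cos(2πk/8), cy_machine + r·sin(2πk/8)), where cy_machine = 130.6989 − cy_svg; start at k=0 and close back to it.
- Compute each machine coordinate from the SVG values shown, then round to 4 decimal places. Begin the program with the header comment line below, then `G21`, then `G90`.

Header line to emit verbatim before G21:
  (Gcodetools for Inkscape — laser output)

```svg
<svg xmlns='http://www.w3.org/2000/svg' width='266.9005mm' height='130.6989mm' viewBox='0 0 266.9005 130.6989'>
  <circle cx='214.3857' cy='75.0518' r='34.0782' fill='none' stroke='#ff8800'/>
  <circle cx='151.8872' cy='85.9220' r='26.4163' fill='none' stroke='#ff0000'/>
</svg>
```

(Gcodetools for Inkscape — laser output)
G21
G90
G0 X248.4639 Y55.6471
M3 S546
G01 X238.4826 Y79.7440 F1824
G01 X214.3857 Y89.7253
G01 X190.2888 Y79.7440
G01 X180.3075 Y55.6471
G01 X190.2888 Y31.5502
G01 X214.3857 Y21.5689
G01 X238.4826 Y31.5502
G01 X248.4639 Y55.6471
M5
G0 X178.3035 Y44.7769
M3 S245
G01 X170.5663 Y63.4560 F2405
G01 X151.8872 Y71.1932
G01 X133.2081 Y63.4560
G01 X125.4709 Y44.7769
G01 X133.2081 Y26.0978
G01 X151.8872 Y18.3606
G01 X170.5663 Y26.0978
G01 X178.3035 Y44.7769
M5

Since the viewBox matches the mm dimensions, user units are millimetres directly. The only transform is the Y-flip y_m = 130.6989 − y_svg.

Shape 1 is a circle drawn with `<circle>`. Its stroke #ff8800 means score at S546, F1824. After flipping Y the toolpath is (248.4639,55.6471) → (238.4826,79.7440) → (214.3857,89.7253) → (190.2888,79.7440) → (180.3075,55.6471) → (190.2888,31.5502) → (214.3857,21.5689) → (238.4826,31.5502) → (248.4639,55.6471), returning to the start.

Shape 2 is a circle drawn with `<circle>`. Its stroke #ff0000 means engrave at S245, F2405. After flipping Y the toolpath is (178.3035,44.7769) → (170.5663,63.4560) → (151.8872,71.1932) → (133.2081,63.4560) → (125.4709,44.7769) → (133.2081,26.0978) → (151.8872,18.3606) → (170.5663,26.0978) → (178.3035,44.7769), returning to the start.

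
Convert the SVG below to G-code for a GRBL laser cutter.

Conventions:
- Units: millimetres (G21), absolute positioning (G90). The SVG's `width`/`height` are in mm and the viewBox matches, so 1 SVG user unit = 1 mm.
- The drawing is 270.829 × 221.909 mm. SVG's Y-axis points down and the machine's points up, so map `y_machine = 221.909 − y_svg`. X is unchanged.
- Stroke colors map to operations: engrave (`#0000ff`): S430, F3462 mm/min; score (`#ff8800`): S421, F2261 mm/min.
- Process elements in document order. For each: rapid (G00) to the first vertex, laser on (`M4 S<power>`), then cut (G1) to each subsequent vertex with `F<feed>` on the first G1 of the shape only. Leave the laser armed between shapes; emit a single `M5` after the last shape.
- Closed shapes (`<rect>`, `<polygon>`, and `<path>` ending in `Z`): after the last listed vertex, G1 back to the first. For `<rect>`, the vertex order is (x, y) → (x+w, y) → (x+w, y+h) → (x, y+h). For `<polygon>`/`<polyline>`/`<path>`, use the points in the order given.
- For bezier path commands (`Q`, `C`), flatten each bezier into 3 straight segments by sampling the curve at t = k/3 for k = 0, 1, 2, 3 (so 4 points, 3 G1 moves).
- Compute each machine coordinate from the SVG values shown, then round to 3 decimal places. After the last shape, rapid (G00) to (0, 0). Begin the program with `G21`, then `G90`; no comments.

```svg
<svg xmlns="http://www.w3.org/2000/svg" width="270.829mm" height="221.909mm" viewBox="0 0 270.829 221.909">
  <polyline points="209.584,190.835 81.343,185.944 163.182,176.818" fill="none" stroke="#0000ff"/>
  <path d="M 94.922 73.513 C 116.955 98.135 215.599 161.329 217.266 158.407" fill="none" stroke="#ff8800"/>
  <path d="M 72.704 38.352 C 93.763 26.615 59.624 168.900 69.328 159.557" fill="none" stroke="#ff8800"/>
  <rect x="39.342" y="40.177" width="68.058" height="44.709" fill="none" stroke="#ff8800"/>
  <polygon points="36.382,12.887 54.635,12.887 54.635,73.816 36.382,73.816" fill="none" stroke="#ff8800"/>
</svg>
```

G21
G90
G00 X209.584 Y31.074
M4 S430
G1 X81.343 Y35.965 F3462
G1 X163.182 Y45.091
G00 X94.922 Y148.396
M4 S421
G1 X136.063 Y114.794 F2261
G1 X189.703 Y78.741
G1 X217.266 Y63.502
G00 X72.704 Y183.557
M4 S421
G1 X79.032 Y155.274 F2261
G1 X70.570 Y92.231
G1 X69.328 Y62.352
G00 X39.342 Y181.732
M4 S421
G1 X107.400 Y181.732 F2261
G1 X107.400 Y137.023
G1 X39.342 Y137.023
G1 X39.342 Y181.732
G00 X36.382 Y209.022
M4 S421
G1 X54.635 Y209.022 F2261
G1 X54.635 Y148.093
G1 X36.382 Y148.093
G1 X36.382 Y209.022
M5
G00 X0.000 Y0.000

viewBox `0 0 270.829 221.909` with mm width/height → 1 unit = 1 mm. Flip: y_m = 221.909 − y_svg.

**Shape 1** — `<polyline>` open polyline, stroke `#0000ff` → engrave (S430, F3462). Machine vertices: (209.584,31.074) → (81.343,35.965) → (163.182,45.091). Open path.

**Shape 2** — `<path>` cubic bezier, stroke `#ff8800` → score (S421, F2261). Control points (SVG): P0=(94.922,73.513), P1=(116.955,98.135), P2=(215.599,161.329), P3=(217.266,158.407); sampled at t=k/3. Machine vertices: (94.922,148.396) → (136.063,114.794) → (189.703,78.741) → (217.266,63.502). Open path.

**Shape 3** — `<path>` cubic bezier, stroke `#ff8800` → score (S421, F2261). Control points (SVG): P0=(72.704,38.352), P1=(93.763,26.615), P2=(59.624,168.900), P3=(69.328,159.557); sampled at t=k/3. Machine vertices: (72.704,183.557) → (79.032,155.274) → (70.570,92.231) → (69.328,62.352). Open path.

**Shape 4** — `<rect>` rectangle, stroke `#ff8800` → score (S421, F2261). Machine vertices: (39.342,181.732) → (107.400,181.732) → (107.400,137.023) → (39.342,137.023) → (39.342,181.732). Closed: final G1 returns to the first vertex.

**Shape 5** — `<polygon>` rectangle, stroke `#ff8800` → score (S421, F2261). Machine vertices: (36.382,209.022) → (54.635,209.022) → (54.635,148.093) → (36.382,148.093) → (36.382,209.022). Closed: final G1 returns to the first vertex.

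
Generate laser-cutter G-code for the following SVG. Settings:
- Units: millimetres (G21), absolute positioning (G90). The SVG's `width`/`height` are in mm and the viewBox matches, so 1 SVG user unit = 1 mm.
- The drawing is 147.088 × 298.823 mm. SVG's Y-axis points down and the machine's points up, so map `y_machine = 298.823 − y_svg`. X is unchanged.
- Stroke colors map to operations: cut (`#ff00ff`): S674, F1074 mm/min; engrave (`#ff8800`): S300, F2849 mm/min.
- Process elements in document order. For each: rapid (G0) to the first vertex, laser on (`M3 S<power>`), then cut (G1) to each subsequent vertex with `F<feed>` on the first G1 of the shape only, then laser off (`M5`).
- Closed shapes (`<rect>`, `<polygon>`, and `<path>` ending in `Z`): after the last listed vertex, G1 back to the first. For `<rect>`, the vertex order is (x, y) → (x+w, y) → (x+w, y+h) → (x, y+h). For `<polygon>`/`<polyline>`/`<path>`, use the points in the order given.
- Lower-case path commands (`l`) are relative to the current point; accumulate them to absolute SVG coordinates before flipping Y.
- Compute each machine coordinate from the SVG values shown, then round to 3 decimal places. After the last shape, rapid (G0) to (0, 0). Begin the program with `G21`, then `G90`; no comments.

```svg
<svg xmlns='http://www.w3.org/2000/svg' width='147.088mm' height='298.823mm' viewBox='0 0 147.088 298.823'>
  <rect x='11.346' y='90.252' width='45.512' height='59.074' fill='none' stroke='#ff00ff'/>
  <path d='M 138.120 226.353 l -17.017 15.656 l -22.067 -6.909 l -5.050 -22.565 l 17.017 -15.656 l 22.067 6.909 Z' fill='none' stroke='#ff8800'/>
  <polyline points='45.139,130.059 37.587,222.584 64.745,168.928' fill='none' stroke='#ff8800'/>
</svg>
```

G21
G90
G0 X11.346 Y208.571
M3 S674
G1 X56.858 Y208.571 F1074
G1 X56.858 Y149.497
G1 X11.346 Y149.497
G1 X11.346 Y208.571
M5
G0 X138.120 Y72.470
M3 S300
G1 X121.103 Y56.814 F2849
G1 X99.036 Y63.723
G1 X93.986 Y86.288
G1 X111.003 Y101.944
G1 X133.070 Y95.035
G1 X138.120 Y72.470
M5
G0 X45.139 Y168.764
M3 S300
G1 X37.587 Y76.239 F2849
G1 X64.745 Y129.895
M5
G0 X0.000 Y0.000

viewBox `0 0 147.088 298.823` with mm width/height → 1 unit = 1 mm. Flip: y_m = 298.823 − y_svg.

**Shape 1** — `<rect>` rectangle, stroke `#ff00ff` → cut (S674, F1074). Machine vertices: (11.346,208.571) → (56.858,208.571) → (56.858,149.497) → (11.346,149.497) → (11.346,208.571). Closed: final G1 returns to the first vertex.

**Shape 2** — `<path>` regular polygon, stroke `#ff8800` → engrave (S300, F2849). Machine vertices: (138.120,72.470) → (121.103,56.814) → (99.036,63.723) → (93.986,86.288) → (111.003,101.944) → (133.070,95.035) → (138.120,72.470). Closed: final G1 returns to the first vertex.

**Shape 3** — `<polyline>` open polyline, stroke `#ff8800` → engrave (S300, F2849). Machine vertices: (45.139,168.764) → (37.587,76.239) → (64.745,129.895). Open path.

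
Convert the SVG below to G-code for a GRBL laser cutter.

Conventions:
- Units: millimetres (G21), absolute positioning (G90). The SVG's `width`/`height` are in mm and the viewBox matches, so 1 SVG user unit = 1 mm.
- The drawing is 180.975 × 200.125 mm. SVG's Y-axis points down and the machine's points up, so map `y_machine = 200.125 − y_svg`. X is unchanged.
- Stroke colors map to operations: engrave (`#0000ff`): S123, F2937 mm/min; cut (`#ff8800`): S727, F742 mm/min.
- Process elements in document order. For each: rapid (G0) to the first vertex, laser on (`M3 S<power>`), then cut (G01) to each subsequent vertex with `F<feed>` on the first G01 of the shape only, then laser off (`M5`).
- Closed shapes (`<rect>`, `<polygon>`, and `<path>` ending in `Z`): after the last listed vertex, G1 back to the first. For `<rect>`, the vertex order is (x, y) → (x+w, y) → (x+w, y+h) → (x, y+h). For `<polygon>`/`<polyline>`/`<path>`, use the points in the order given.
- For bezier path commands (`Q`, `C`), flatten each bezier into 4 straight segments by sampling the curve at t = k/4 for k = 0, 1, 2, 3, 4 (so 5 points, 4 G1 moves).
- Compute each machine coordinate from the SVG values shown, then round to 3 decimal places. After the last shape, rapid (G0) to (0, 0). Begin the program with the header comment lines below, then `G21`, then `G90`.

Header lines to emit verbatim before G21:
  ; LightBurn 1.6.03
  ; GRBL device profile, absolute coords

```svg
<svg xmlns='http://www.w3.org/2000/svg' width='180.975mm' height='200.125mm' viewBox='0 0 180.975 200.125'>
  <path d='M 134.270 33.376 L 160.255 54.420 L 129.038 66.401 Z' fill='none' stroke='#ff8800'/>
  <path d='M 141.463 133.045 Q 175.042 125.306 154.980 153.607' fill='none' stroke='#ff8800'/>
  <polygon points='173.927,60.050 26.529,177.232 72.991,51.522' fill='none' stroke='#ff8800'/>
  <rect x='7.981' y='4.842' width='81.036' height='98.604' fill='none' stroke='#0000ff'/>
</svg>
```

viewBox `0 0 180.975 200.125` with mm width/height → 1 unit = 1 mm. Flip: y_m = 200.125 − y_svg.

**Shape 1** — `<path>` regular polygon, stroke `#ff8800` → cut (S727, F742). Machine vertices: (134.270,166.749) → (160.255,145.705) → (129.038,133.724) → (134.270,166.749). Closed: final G1 returns to the first vertex.

**Shape 2** — `<path>` quadratic bezier, stroke `#ff8800` → cut (S727, F742). Control points (SVG): P0=(141.463,133.045), P1=(175.042,125.306), P2=(154.980,153.607); sampled at t=k/4. Machine vertices: (141.463,67.080) → (154.900,68.697) → (161.632,65.809) → (161.658,58.416) → (154.980,46.518). Open path.

**Shape 3** — `<polygon>` closed polygon, stroke `#ff8800` → cut (S727, F742). Machine vertices: (173.927,140.075) → (26.529,22.893) → (72.991,148.603) → (173.927,140.075). Closed: final G1 returns to the first vertex.

**Shape 4** — `<rect>` rectangle, stroke `#0000ff` → engrave (S123, F2937). Machine vertices: (7.981,195.283) → (89.017,195.283) → (89.017,96.679) → (7.981,96.679) → (7.981,195.283). Closed: final G1 returns to the first vertex.

; LightBurn 1.6.03
; GRBL device profile, absolute coords
G21
G90
G0 X134.270 Y166.749
M3 S727
G01 X160.255 Y145.705 F742
G01 X129.038 Y133.724
G01 X134.270 Y166.749
M5
G0 X141.463 Y67.080
M3 S727
G01 X154.900 Y68.697 F742
G01 X161.632 Y65.809
G01 X161.658 Y58.416
G01 X154.980 Y46.518
M5
G0 X173.927 Y140.075
M3 S727
G01 X26.529 Y22.893 F742
G01 X72.991 Y148.603
G01 X173.927 Y140.075
M5
G0 X7.981 Y195.283
M3 S123
G01 X89.017 Y195.283 F2937
G01 X89.017 Y96.679
G01 X7.981 Y96.679
G01 X7.981 Y195.283
M5
G0 X0.000 Y0.000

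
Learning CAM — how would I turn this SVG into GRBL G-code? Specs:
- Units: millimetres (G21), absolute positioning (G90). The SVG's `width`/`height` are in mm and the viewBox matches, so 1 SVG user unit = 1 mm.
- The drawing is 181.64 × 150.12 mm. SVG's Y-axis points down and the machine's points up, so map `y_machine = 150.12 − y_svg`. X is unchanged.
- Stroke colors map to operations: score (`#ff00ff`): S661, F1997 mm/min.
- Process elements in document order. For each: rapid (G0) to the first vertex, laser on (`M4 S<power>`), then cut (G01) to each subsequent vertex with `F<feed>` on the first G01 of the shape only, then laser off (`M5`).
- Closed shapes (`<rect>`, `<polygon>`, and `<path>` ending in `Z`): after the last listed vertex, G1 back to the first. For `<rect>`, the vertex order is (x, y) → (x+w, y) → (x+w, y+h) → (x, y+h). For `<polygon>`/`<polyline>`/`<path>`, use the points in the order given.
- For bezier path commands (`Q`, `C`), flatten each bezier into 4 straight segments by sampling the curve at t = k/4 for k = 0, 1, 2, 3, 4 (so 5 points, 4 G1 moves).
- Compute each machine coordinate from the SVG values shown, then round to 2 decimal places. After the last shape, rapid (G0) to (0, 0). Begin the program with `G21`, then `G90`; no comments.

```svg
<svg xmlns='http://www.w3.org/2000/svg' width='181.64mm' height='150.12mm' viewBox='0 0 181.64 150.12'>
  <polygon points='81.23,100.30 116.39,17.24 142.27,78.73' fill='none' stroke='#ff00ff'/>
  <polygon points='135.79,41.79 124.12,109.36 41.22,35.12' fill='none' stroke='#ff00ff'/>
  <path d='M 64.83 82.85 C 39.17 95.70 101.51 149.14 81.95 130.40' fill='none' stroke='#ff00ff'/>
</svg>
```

G21
G90
G0 X81.23 Y49.82
M4 S661
G01 X116.39 Y132.88 F1997
G01 X142.27 Y71.39
G01 X81.23 Y49.82
M5
G0 X135.79 Y108.33
M4 S661
G01 X124.12 Y40.76 F1997
G01 X41.22 Y115.00
G01 X135.79 Y108.33
M5
G0 X64.83 Y67.27
M4 S661
G01 X59.43 Y51.78 F1997
G01 X71.10 Y31.65
G01 X83.92 Y17.44
G01 X81.95 Y19.72
M5
G0 X0.00 Y0.00

Since the viewBox matches the mm dimensions, user units are millimetres directly. The only transform is the Y-flip y_m = 150.12 − y_svg.

Shape 1 is a closed polygon drawn with `<polygon>`. Its stroke #ff00ff means score at S661, F1997. After flipping Y the toolpath is (81.23,49.82) → (116.39,132.88) → (142.27,71.39) → (81.23,49.82), returning to the start.

Shape 2 is a closed polygon drawn with `<polygon>`. Its stroke #ff00ff means score at S661, F1997. After flipping Y the toolpath is (135.79,108.33) → (124.12,40.76) → (41.22,115.00) → (135.79,108.33), returning to the start.

Shape 3 is a cubic bezier drawn with `<path>`. Its stroke #ff00ff means score at S661, F1997. After flipping Y the toolpath is (64.83,67.27) → (59.43,51.78) → (71.10,31.65) → (83.92,17.44) → (81.95,19.72).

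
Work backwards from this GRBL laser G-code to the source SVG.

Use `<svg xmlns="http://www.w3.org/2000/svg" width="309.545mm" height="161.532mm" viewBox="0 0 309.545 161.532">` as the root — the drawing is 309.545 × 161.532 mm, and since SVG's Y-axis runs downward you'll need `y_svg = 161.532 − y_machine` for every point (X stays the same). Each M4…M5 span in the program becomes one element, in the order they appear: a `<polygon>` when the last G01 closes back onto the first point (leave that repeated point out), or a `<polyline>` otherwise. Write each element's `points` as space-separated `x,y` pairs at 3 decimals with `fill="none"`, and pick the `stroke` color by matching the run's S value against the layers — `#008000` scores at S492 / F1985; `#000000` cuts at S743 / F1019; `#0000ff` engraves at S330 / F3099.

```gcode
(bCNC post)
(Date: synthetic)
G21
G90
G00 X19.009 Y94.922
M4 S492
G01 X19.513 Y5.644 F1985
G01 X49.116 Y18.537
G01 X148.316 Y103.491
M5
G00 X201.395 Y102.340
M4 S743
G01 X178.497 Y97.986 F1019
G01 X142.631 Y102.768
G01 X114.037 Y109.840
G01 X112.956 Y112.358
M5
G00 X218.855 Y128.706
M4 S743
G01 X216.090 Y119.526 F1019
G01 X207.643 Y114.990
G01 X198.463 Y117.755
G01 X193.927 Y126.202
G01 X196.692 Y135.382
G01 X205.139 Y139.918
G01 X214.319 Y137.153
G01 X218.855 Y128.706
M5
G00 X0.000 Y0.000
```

y_svg = 161.532 − y_m.

[1] S492→`#008000` (score); open run; points: 19.009,66.610 19.513,155.888 49.116,142.995 148.316,58.041

[2] S743→`#000000` (cut); open run; points: 201.395,59.192 178.497,63.546 142.631,58.764 114.037,51.692 112.956,49.174

[3] S743→`#000000` (cut); closed run; points: 218.855,32.826 216.090,42.006 207.643,46.542 198.463,43.777 193.927,35.330 196.692,26.150 205.139,21.614 214.319,24.379

<svg xmlns="http://www.w3.org/2000/svg" width="309.545mm" height="161.532mm" viewBox="0 0 309.545 161.532">
  <polyline points="19.009,66.610 19.513,155.888 49.116,142.995 148.316,58.041" fill="none" stroke="#008000"/>
  <polyline points="201.395,59.192 178.497,63.546 142.631,58.764 114.037,51.692 112.956,49.174" fill="none" stroke="#000000"/>
  <polygon points="218.855,32.826 216.090,42.006 207.643,46.542 198.463,43.777 193.927,35.330 196.692,26.150 205.139,21.614 214.319,24.379" fill="none" stroke="#000000"/>
</svg>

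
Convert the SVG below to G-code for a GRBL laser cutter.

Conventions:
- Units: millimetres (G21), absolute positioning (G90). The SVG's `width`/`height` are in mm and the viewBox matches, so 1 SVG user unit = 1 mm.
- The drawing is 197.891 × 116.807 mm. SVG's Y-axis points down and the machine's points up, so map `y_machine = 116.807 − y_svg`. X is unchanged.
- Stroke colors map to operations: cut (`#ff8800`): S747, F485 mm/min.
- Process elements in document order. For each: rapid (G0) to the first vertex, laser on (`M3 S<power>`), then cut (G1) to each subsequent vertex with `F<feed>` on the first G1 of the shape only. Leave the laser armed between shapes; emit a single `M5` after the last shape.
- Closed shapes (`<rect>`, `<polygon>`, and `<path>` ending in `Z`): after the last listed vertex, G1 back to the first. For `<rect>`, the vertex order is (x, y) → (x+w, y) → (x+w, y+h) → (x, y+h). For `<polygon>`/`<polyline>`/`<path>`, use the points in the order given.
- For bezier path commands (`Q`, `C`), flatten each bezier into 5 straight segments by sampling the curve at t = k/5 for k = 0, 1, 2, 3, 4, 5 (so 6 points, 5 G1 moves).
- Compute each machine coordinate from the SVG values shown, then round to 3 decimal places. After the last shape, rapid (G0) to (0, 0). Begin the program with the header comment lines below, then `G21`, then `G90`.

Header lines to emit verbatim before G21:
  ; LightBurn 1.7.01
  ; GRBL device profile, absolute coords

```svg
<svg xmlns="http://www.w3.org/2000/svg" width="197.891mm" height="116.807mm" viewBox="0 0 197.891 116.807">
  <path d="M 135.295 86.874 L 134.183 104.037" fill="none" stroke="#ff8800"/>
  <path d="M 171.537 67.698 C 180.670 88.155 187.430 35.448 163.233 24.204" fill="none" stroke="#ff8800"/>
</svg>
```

viewBox `0 0 197.891 116.807` with mm width/height → 1 unit = 1 mm. Flip: y_m = 116.807 − y_svg.

**Shape 1** — `<path>` line segment, stroke `#ff8800` → cut (S747, F485). Machine vertices: (135.295,29.933) → (134.183,12.770). Open path.

**Shape 2** — `<path>` cubic bezier, stroke `#ff8800` → cut (S747, F485). Control points (SVG): P0=(171.537,67.698), P1=(180.670,88.155), P2=(187.430,35.448), P3=(163.233,24.204); sampled at t=k/5. Machine vertices: (171.537,49.109) → (176.503,44.697) → (179.528,52.343) → (179.239,66.544) → (174.265,81.798) → (163.233,92.603). Open path.

; LightBurn 1.7.01
; GRBL device profile, absolute coords
G21
G90
G0 X135.295 Y29.933
M3 S747
G1 X134.183 Y12.770 F485
G0 X171.537 Y49.109
M3 S747
G1 X176.503 Y44.697 F485
G1 X179.528 Y52.343
G1 X179.239 Y66.544
G1 X174.265 Y81.798
G1 X163.233 Y92.603
M5
G0 X0.000 Y0.000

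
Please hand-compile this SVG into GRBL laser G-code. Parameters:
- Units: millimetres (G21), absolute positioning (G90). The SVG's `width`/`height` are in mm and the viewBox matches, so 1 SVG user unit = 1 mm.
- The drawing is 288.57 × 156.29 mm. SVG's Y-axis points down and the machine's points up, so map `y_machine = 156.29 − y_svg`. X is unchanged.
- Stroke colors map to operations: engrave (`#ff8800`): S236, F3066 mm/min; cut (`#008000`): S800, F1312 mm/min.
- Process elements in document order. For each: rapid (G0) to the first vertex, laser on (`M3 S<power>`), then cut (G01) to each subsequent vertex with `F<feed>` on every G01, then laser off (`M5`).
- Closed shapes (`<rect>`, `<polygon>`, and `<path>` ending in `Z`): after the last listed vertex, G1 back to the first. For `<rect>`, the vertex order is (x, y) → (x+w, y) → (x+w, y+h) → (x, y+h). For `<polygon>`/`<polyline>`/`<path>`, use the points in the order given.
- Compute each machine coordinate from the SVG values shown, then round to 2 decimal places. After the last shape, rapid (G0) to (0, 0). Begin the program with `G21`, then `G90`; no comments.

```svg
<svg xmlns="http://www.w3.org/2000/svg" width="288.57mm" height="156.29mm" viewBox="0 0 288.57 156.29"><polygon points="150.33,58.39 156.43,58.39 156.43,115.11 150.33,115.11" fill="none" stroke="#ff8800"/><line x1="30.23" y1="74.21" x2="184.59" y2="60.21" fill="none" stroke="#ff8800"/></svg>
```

G21
G90
G0 X150.33 Y97.90
M3 S236
G01 X156.43 Y97.90 F3066
G01 X156.43 Y41.18 F3066
G01 X150.33 Y41.18 F3066
G01 X150.33 Y97.90 F3066
M5
G0 X30.23 Y82.08
M3 S236
G01 X184.59 Y96.08 F3066
M5
G0 X0.00 Y0.00

viewBox `0 0 288.57 156.29` with mm width/height → 1 unit = 1 mm. Flip: y_m = 156.29 − y_svg.

**Shape 1** — `<polygon>` rectangle, stroke `#ff8800` → engrave (S236, F3066). Machine vertices: (150.33,97.90) → (156.43,97.90) → (156.43,41.18) → (150.33,41.18) → (150.33,97.90). Closed: final G1 returns to the first vertex.

**Shape 2** — `<line>` line segment, stroke `#ff8800` → engrave (S236, F3066). Machine vertices: (30.23,82.08) → (184.59,96.08). Open path.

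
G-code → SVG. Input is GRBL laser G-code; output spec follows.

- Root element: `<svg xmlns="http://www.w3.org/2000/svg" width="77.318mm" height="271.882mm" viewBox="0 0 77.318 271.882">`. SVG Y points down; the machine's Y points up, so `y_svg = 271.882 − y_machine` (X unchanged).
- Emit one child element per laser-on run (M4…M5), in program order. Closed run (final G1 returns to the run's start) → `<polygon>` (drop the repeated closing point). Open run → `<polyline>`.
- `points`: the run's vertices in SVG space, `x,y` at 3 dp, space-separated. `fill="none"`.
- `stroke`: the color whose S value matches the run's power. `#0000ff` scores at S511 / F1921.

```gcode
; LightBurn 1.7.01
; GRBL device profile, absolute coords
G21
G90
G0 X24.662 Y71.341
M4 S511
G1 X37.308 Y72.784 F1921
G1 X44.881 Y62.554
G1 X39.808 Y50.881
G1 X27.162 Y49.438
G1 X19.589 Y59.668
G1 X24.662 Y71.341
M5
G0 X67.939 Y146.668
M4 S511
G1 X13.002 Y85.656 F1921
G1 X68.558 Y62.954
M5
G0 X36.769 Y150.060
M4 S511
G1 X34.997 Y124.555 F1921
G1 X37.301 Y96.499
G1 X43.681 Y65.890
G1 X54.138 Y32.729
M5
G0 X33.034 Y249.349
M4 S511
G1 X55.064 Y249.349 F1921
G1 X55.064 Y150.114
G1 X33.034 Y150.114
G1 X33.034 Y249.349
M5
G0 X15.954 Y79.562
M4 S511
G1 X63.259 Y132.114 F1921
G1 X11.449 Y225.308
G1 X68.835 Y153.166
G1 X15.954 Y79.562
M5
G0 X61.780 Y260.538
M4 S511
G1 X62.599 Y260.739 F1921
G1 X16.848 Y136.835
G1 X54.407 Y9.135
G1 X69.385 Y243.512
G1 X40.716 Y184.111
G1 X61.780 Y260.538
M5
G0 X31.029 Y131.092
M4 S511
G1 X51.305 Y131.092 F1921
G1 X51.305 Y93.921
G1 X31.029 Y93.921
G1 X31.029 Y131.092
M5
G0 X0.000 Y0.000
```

<svg xmlns="http://www.w3.org/2000/svg" width="77.318mm" height="271.882mm" viewBox="0 0 77.318 271.882">
  <polygon points="24.662,200.541 37.308,199.098 44.881,209.328 39.808,221.001 27.162,222.444 19.589,212.214" fill="none" stroke="#0000ff"/>
  <polyline points="67.939,125.214 13.002,186.226 68.558,208.928" fill="none" stroke="#0000ff"/>
  <polyline points="36.769,121.822 34.997,147.327 37.301,175.383 43.681,205.992 54.138,239.153" fill="none" stroke="#0000ff"/>
  <polygon points="33.034,22.533 55.064,22.533 55.064,121.768 33.034,121.768" fill="none" stroke="#0000ff"/>
  <polygon points="15.954,192.320 63.259,139.768 11.449,46.574 68.835,118.716" fill="none" stroke="#0000ff"/>
  <polygon points="61.780,11.344 62.599,11.143 16.848,135.047 54.407,262.747 69.385,28.370 40.716,87.771" fill="none" stroke="#0000ff"/>
  <polygon points="31.029,140.790 51.305,140.790 51.305,177.961 31.029,177.961" fill="none" stroke="#0000ff"/>
</svg>

Each laser-on run becomes one SVG element. Flip Y back into SVG space with y_svg = 271.882 − y_machine. Every run uses S511, so all elements get stroke `#0000ff` (score).

Run 1: The run returns to its start, so emit a `<polygon>` with points (Y-flipped): 24.662,200.541 37.308,199.098 44.881,209.328 39.808,221.001 27.162,222.444 19.589,212.214.

Run 2: The run is open, so emit a `<polyline>` with points (Y-flipped): 67.939,125.214 13.002,186.226 68.558,208.928.

Run 3: The run is open, so emit a `<polyline>` with points (Y-flipped): 36.769,121.822 34.997,147.327 37.301,175.383 43.681,205.992 54.138,239.153.

Run 4: The run returns to its start, so emit a `<polygon>` with points (Y-flipped): 33.034,22.533 55.064,22.533 55.064,121.768 33.034,121.768.

Run 5: The run returns to its start, so emit a `<polygon>` with points (Y-flipped): 15.954,192.320 63.259,139.768 11.449,46.574 68.835,118.716.

Run 6: The run returns to its start, so emit a `<polygon>` with points (Y-flipped): 61.780,11.344 62.599,11.143 16.848,135.047 54.407,262.747 69.385,28.370 40.716,87.771.

Run 7: The run returns to its start, so emit a `<polygon>` with points (Y-flipped): 31.029,140.790 51.305,140.790 51.305,177.961 31.029,177.961.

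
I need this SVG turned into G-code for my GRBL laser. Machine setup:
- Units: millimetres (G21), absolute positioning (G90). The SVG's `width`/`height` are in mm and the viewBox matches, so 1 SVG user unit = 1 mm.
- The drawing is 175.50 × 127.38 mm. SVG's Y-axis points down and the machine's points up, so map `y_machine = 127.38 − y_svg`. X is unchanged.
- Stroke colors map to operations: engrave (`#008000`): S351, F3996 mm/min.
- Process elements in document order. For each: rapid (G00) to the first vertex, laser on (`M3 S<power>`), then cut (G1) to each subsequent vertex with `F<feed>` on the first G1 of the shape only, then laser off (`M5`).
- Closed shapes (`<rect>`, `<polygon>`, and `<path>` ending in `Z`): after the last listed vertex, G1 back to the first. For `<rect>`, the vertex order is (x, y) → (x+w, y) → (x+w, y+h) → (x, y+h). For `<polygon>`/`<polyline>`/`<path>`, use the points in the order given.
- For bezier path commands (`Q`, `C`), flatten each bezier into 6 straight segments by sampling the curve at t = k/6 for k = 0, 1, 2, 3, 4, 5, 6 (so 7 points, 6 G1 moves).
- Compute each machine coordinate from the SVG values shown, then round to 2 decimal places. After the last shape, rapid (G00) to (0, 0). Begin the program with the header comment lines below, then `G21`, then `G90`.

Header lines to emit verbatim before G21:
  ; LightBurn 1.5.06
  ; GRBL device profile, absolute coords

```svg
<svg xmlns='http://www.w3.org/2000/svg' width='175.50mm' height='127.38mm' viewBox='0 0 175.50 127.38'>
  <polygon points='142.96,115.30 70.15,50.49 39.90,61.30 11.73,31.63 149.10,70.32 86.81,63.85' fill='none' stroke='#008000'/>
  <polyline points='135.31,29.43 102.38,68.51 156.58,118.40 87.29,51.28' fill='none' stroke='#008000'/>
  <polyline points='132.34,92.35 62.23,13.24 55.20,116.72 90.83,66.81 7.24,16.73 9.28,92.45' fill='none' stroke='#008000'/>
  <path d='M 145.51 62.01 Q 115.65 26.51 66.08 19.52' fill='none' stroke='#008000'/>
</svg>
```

; LightBurn 1.5.06
; GRBL device profile, absolute coords
G21
G90
G00 X142.96 Y12.08
M3 S351
G1 X70.15 Y76.89 F3996
G1 X39.90 Y66.08
G1 X11.73 Y95.75
G1 X149.10 Y57.06
G1 X86.81 Y63.53
G1 X142.96 Y12.08
M5
G00 X135.31 Y97.95
M3 S351
G1 X102.38 Y58.87 F3996
G1 X156.58 Y8.98
G1 X87.29 Y76.10
M5
G00 X132.34 Y35.03
M3 S351
G1 X62.23 Y114.14 F3996
G1 X55.20 Y10.66
G1 X90.83 Y60.57
G1 X7.24 Y110.65
G1 X9.28 Y34.93
M5
G00 X145.51 Y65.37
M3 S351
G1 X135.01 Y76.41 F3996
G1 X123.41 Y85.87
G1 X110.72 Y93.74
G1 X96.94 Y100.03
G1 X82.06 Y104.74
G1 X66.08 Y107.86
M5
G00 X0.00 Y0.00

Since the viewBox matches the mm dimensions, user units are millimetres directly. The only transform is the Y-flip y_m = 127.38 − y_svg.

Shape 1 is a closed polygon drawn with `<polygon>`. Its stroke #008000 means engrave at S351, F3996. After flipping Y the toolpath is (142.96,12.08) → (70.15,76.89) → (39.90,66.08) → (11.73,95.75) → (149.10,57.06) → (86.81,63.53) → (142.96,12.08), returning to the start.

Shape 2 is a open polyline drawn with `<polyline>`. Its stroke #008000 means engrave at S351, F3996. After flipping Y the toolpath is (135.31,97.95) → (102.38,58.87) → (156.58,8.98) → (87.29,76.10).

Shape 3 is a open polyline drawn with `<polyline>`. Its stroke #008000 means engrave at S351, F3996. After flipping Y the toolpath is (132.34,35.03) → (62.23,114.14) → (55.20,10.66) → (90.83,60.57) → (7.24,110.65) → (9.28,34.93).

Shape 4 is a quadratic bezier drawn with `<path>`. Its stroke #008000 means engrave at S351, F3996. After flipping Y the toolpath is (145.51,65.37) → (135.01,76.41) → (123.41,85.87) → (110.72,93.74) → (96.94,100.03) → (82.06,104.74) → (66.08,107.86).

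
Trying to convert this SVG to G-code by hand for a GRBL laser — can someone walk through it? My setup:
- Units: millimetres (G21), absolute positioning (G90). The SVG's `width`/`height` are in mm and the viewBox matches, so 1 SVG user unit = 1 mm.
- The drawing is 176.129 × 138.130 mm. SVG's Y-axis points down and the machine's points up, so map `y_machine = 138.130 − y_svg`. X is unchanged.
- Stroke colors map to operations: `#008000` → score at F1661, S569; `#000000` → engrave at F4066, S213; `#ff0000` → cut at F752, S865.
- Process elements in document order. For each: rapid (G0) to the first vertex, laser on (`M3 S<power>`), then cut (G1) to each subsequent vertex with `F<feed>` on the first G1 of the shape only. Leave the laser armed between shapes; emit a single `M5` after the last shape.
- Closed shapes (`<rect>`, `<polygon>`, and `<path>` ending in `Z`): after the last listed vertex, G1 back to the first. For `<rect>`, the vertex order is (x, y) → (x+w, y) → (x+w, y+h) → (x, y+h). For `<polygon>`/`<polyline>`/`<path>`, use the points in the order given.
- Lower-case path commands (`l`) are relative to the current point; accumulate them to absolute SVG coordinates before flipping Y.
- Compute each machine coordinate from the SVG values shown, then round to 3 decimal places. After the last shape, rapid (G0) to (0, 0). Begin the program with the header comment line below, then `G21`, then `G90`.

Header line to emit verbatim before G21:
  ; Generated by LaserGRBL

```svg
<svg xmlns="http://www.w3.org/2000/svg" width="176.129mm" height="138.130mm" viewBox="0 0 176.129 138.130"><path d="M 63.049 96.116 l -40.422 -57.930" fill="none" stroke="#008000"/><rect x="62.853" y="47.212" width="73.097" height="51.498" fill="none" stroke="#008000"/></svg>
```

; Generated by LaserGRBL
G21
G90
G0 X63.049 Y42.014
M3 S569
G1 X22.627 Y99.944 F1661
G0 X62.853 Y90.918
M3 S569
G1 X135.950 Y90.918 F1661
G1 X135.950 Y39.420
G1 X62.853 Y39.420
G1 X62.853 Y90.918
M5
G0 X0.000 Y0.000

1 u = 1 mm; y_m = 138.130 − y.

[1] `<path>` line segment, #008000→score S569 F1661: (63.049,42.014) → (22.627,99.944)

[2] `<rect>` rectangle, #008000→score S569 F1661: (62.853,90.918) → (135.950,90.918) → (135.950,39.420) → (62.853,39.420) → (62.853,90.918) (closed)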